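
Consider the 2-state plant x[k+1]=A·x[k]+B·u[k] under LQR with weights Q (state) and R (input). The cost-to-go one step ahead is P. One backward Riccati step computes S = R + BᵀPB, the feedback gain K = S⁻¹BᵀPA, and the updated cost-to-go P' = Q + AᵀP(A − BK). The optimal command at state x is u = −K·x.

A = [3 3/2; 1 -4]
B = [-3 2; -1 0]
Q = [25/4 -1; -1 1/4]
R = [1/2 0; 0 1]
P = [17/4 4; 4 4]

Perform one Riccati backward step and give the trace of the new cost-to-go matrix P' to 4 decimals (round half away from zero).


9.8080

BᵀP = [-16.7500 -16.0000; 8.5000 8.0000]
S = R + BᵀPB = [1/2 0; 0 1] + [66.2500 -33.5000; -33.5000 17.0000] = [66.7500 -33.5000; -33.5000 18.0000]
BᵀPA = [-66.2500 38.8750; 33.5000 -19.2500]
K = S⁻¹·BᵀPA = [-0.8864 0.6924; 0.2114 0.2192]
A−BK = [-0.0820 3.1388; 0.1136 -3.3076]
AᵀP(A−BK) = [0.4432 -0.3462; -0.3462 2.8647]
P' = Q + AᵀP(A−BK) = [6.6932 -1.3462; -1.3462 3.1147]
tr(P') = 9.8080


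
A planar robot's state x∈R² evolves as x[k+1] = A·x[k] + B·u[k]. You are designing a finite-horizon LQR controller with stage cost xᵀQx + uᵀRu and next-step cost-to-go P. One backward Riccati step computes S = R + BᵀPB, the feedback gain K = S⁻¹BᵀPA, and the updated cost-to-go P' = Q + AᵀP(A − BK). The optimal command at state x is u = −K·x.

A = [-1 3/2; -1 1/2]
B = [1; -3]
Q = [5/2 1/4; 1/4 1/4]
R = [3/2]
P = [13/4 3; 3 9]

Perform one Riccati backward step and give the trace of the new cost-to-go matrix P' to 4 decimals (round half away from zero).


15.7200

BᵀP = [-5.7500 -24.0000]
S = R + BᵀPB = [3/2] + [66.2500] = [67.7500]
BᵀPA = [29.7500 -20.6250]
K = S⁻¹·BᵀPA = [0.4391 -0.3044]
A−BK = [-1.4391 1.8044; 0.3173 -0.4133]
AᵀP(A−BK) = [5.1863 -6.3183; -6.3183 7.7837]
P' = Q + AᵀP(A−BK) = [7.6863 -6.0683; -6.0683 8.0337]
tr(P') = 15.7200


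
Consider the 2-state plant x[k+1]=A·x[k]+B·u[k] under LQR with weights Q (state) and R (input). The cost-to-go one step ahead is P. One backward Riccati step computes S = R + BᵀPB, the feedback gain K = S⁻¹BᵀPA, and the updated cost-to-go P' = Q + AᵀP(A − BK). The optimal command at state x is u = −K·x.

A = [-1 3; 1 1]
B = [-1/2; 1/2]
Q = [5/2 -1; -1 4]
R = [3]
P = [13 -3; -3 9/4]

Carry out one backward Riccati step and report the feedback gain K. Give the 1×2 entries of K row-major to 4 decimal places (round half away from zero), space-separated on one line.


BᵀP = [-8.0000 2.6250]
S = R + BᵀPB = [3] + [5.3125] = [8.3125]
BᵀPA = [10.6250 -21.3750]
K = S⁻¹·BᵀPA = [1.2782 -2.5714]
A−BK = [-0.3609 1.7143; 0.3609 2.2857]
AᵀP(A−BK) = [7.6692 -15.4286; -15.4286 46.2857]
P' = Q + AᵀP(A−BK) = [10.1692 -16.4286; -16.4286 50.2857]
tr(P') = 60.4549

1.2782 -2.5714


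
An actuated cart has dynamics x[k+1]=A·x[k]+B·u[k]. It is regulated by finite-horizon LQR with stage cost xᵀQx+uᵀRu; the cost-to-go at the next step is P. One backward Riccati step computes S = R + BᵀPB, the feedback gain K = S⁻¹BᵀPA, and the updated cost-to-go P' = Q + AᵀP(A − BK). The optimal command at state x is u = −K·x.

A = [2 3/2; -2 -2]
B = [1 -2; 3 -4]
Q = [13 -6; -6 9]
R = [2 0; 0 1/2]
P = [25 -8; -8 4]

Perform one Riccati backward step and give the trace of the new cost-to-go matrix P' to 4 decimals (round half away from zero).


BᵀP = [1.0000 4.0000; -18.0000 0.0000]
S = R + BᵀPB = [2 0; 0 1/2] + [13.0000 -18.0000; -18.0000 36.0000] = [15.0000 -18.0000; -18.0000 36.5000]
BᵀPA = [-6.0000 -6.5000; -36.0000 -27.0000]
K = S⁻¹·BᵀPA = [-3.8792 -3.2360; -2.8993 -2.3356]
A−BK = [0.0805 0.0649; -1.9597 -1.6342]
AᵀP(A−BK) = [52.3490 43.5034; 43.5034 36.1555]
P' = Q + AᵀP(A−BK) = [65.3490 37.5034; 37.5034 45.1555]
tr(P') = 110.5045

110.5045


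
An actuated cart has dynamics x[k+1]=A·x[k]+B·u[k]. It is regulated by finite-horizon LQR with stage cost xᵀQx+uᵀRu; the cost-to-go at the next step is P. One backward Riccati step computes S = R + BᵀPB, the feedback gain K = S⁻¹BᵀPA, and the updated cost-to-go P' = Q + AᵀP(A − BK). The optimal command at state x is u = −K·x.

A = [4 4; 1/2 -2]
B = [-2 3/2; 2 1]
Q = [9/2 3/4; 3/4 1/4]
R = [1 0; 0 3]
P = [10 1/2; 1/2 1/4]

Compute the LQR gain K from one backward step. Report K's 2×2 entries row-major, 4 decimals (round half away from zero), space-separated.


BᵀP = [-19.0000 -0.5000; 15.5000 1.0000]
S = R + BᵀPB = [1 0; 0 3] + [37.0000 -29.0000; -29.0000 24.2500] = [38.0000 -29.0000; -29.0000 27.2500]
BᵀPA = [-76.2500 -75.0000; 62.5000 60.0000]
K = S⁻¹·BᵀPA = [-1.3641 -1.5617; 0.8419 0.5398]
A−BK = [0.0090 0.0668; 2.3862 0.5835]
AᵀP(A−BK) = [5.4329 3.9303; 3.9303 3.4820]
P' = Q + AᵀP(A−BK) = [9.9329 4.6803; 4.6803 3.7320]
tr(P') = 13.6649

-1.3641 -1.5617 0.8419 0.5398


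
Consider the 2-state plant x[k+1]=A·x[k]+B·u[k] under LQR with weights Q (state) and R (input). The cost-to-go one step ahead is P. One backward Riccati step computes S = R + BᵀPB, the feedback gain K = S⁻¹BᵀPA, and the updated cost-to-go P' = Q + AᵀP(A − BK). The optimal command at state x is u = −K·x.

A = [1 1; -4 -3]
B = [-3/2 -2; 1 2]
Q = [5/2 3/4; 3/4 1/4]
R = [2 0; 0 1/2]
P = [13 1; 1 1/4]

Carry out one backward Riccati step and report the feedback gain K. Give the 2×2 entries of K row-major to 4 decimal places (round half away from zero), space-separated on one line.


0.0634 0.0153 -0.4437 -0.4401

BᵀP = [-18.5000 -1.2500; -24.0000 -1.5000]
S = R + BᵀPB = [2 0; 0 1/2] + [26.5000 34.5000; 34.5000 45.0000] = [28.5000 34.5000; 34.5000 45.5000]
BᵀPA = [-13.5000 -14.7500; -18.0000 -19.5000]
K = S⁻¹·BᵀPA = [0.0634 0.0153; -0.4437 -0.4401]
A−BK = [0.2077 0.1426; -3.1761 -2.1350]
AᵀP(A−BK) = [1.8697 1.2835; 1.2835 0.8923]
P' = Q + AᵀP(A−BK) = [4.3697 2.0335; 2.0335 1.1423]
tr(P') = 5.5120


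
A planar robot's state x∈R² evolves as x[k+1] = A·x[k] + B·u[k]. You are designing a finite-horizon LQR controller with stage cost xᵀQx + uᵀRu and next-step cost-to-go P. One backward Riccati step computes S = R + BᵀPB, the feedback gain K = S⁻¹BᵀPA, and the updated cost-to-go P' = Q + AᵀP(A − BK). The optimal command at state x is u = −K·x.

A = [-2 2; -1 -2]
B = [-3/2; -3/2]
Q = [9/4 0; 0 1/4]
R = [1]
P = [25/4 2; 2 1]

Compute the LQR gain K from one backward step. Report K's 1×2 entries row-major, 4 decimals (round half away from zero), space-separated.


BᵀP = [-12.3750 -4.5000]
S = R + BᵀPB = [1] + [25.3125] = [26.3125]
BᵀPA = [29.2500 -15.7500]
K = S⁻¹·BᵀPA = [1.1116 -0.5986]
A−BK = [-0.3325 1.1021; 0.6675 -2.8979]
AᵀP(A−BK) = [1.4846 -1.4917; -1.4917 3.5724]
P' = Q + AᵀP(A−BK) = [3.7346 -1.4917; -1.4917 3.8224]
tr(P') = 7.5570

1.1116 -0.5986


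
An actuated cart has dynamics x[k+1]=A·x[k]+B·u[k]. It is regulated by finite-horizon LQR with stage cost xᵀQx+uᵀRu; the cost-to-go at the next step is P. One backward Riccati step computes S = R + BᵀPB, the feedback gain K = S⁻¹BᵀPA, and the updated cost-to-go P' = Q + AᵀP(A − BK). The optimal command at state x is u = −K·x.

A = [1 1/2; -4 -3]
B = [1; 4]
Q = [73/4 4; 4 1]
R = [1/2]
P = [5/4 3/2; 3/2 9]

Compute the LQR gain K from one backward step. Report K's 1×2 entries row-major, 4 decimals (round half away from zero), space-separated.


-0.9049 -0.6902

BᵀP = [7.2500 37.5000]
S = R + BᵀPB = [1/2] + [157.2500] = [157.7500]
BᵀPA = [-142.7500 -108.8750]
K = S⁻¹·BᵀPA = [-0.9049 -0.6902]
A−BK = [1.9049 1.1902; -0.3803 -0.2393]
AᵀP(A−BK) = [4.0737 2.6026; 2.6026 1.6698]
P' = Q + AᵀP(A−BK) = [22.3237 6.6026; 6.6026 2.6698]
tr(P') = 24.9935


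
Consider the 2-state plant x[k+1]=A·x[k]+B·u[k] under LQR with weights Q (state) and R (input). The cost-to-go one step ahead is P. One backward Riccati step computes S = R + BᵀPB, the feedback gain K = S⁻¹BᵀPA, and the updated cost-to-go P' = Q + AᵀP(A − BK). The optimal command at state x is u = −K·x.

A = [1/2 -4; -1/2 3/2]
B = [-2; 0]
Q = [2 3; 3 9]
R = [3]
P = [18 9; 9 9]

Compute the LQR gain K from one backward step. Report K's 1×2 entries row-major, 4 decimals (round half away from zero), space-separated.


-0.1200 1.5600

BᵀP = [-36.0000 -18.0000]
S = R + BᵀPB = [3] + [72.0000] = [75.0000]
BᵀPA = [-9.0000 117.0000]
K = S⁻¹·BᵀPA = [-0.1200 1.5600]
A−BK = [0.2600 -0.8800; -0.5000 1.5000]
AᵀP(A−BK) = [1.1700 -3.9600; -3.9600 17.7300]
P' = Q + AᵀP(A−BK) = [3.1700 -0.9600; -0.9600 26.7300]
tr(P') = 29.9000


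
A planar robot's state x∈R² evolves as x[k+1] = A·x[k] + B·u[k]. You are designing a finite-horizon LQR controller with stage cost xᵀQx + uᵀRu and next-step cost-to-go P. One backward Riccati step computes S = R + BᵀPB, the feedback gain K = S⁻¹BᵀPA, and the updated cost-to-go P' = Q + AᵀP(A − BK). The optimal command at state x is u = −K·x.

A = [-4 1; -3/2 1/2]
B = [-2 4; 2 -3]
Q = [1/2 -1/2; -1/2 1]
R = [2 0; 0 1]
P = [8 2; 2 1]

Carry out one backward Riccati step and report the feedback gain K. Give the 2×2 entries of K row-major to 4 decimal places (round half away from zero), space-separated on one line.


BᵀP = [-12.0000 -2.0000; 26.0000 5.0000]
S = R + BᵀPB = [2 0; 0 1] + [20.0000 -42.0000; -42.0000 89.0000] = [22.0000 -42.0000; -42.0000 90.0000]
BᵀPA = [51.0000 -13.0000; -111.5000 28.5000]
K = S⁻¹·BᵀPA = [-0.4306 0.1250; -1.4398 0.3750]
A−BK = [0.8981 -0.2500; -4.9583 1.3750]
AᵀP(A−BK) = [15.6690 -4.3125; -4.3125 1.1875]
P' = Q + AᵀP(A−BK) = [16.1690 -4.8125; -4.8125 2.1875]
tr(P') = 18.3565

-0.4306 0.1250 -1.4398 0.3750


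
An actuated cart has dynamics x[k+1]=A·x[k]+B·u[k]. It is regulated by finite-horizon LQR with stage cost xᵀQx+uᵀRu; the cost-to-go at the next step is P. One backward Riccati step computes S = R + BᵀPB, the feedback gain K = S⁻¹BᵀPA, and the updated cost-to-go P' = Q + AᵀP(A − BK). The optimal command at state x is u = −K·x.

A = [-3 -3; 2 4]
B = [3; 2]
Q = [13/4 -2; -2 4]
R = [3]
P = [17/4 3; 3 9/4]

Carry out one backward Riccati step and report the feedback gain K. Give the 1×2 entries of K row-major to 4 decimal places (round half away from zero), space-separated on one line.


BᵀP = [18.7500 13.5000]
S = R + BᵀPB = [3] + [83.2500] = [86.2500]
BᵀPA = [-29.2500 -2.2500]
K = S⁻¹·BᵀPA = [-0.3391 -0.0261]
A−BK = [-1.9826 -2.9217; 2.6783 4.0522]
AᵀP(A−BK) = [1.3304 1.4870; 1.4870 2.1913]
P' = Q + AᵀP(A−BK) = [4.5804 -0.5130; -0.5130 6.1913]
tr(P') = 10.7717

-0.3391 -0.0261


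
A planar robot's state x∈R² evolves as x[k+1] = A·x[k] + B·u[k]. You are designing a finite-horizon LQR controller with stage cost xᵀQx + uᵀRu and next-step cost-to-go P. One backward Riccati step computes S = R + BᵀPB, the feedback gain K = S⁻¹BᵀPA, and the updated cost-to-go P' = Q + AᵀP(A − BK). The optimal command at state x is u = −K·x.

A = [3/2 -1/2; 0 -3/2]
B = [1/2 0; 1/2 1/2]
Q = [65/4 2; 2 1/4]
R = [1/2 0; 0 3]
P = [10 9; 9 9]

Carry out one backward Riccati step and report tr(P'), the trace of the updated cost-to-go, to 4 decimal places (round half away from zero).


BᵀP = [9.5000 9.0000; 4.5000 4.5000]
S = R + BᵀPB = [1/2 0; 0 3] + [9.2500 4.5000; 4.5000 2.2500] = [9.7500 4.5000; 4.5000 5.2500]
BᵀPA = [14.2500 -18.2500; 6.7500 -9.0000]
K = S⁻¹·BᵀPA = [1.4364 -1.7879; 0.0545 -0.1818]
A−BK = [0.7818 0.3939; -0.7455 -0.5152]
AᵀP(A−BK) = [1.6636 -1.0455; -1.0455 1.9848]
P' = Q + AᵀP(A−BK) = [17.9136 0.9545; 0.9545 2.2348]
tr(P') = 20.1485

20.1485


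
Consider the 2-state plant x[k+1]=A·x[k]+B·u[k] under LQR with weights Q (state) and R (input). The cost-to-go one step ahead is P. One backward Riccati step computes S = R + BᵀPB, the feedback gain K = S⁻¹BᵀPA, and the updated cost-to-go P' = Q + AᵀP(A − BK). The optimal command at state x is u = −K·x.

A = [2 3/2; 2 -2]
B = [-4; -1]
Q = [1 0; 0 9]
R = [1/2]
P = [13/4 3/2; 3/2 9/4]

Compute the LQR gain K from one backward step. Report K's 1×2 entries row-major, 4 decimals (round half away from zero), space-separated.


-0.6816 -0.0787

BᵀP = [-14.5000 -8.2500]
S = R + BᵀPB = [1/2] + [66.2500] = [66.7500]
BᵀPA = [-45.5000 -5.2500]
K = S⁻¹·BᵀPA = [-0.6816 -0.0787]
A−BK = [-0.7266 1.1854; 1.3184 -2.0787]
AᵀP(A−BK) = [2.9850 -4.3287; -4.3287 6.8996]
P' = Q + AᵀP(A−BK) = [3.9850 -4.3287; -4.3287 15.8996]
tr(P') = 19.8846


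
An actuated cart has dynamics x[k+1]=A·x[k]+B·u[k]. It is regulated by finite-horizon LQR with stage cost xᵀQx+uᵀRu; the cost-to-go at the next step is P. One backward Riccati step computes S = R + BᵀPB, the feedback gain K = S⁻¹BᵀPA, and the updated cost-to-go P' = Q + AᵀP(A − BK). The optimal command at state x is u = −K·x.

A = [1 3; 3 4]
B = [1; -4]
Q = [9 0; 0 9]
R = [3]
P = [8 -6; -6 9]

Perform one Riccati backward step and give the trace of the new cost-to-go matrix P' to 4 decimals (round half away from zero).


73.9360

BᵀP = [32.0000 -42.0000]
S = R + BᵀPB = [3] + [200.0000] = [203.0000]
BᵀPA = [-94.0000 -72.0000]
K = S⁻¹·BᵀPA = [-0.4631 -0.3547]
A−BK = [1.4631 3.3547; 1.1478 2.5813]
AᵀP(A−BK) = [9.4729 20.6601; 20.6601 46.4631]
P' = Q + AᵀP(A−BK) = [18.4729 20.6601; 20.6601 55.4631]
tr(P') = 73.9360


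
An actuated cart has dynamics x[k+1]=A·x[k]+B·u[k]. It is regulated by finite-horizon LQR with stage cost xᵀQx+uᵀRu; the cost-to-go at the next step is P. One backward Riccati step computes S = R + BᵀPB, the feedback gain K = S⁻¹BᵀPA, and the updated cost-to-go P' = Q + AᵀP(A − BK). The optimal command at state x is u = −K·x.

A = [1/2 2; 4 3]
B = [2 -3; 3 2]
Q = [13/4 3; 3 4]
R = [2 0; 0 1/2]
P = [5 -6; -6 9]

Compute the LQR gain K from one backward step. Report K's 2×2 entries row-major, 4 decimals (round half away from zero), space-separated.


BᵀP = [-8.0000 15.0000; -27.0000 36.0000]
S = R + BᵀPB = [2 0; 0 1/2] + [29.0000 54.0000; 54.0000 153.0000] = [31.0000 54.0000; 54.0000 153.5000]
BᵀPA = [56.0000 29.0000; 130.5000 54.0000]
K = S⁻¹·BᵀPA = [0.8407 0.8334; 0.5544 0.0586]
A−BK = [0.4818 0.5091; 0.3691 0.3826]
AᵀP(A−BK) = [1.8200 1.6814; 1.6814 1.6668]
P' = Q + AᵀP(A−BK) = [5.0700 4.6814; 4.6814 5.6668]
tr(P') = 10.7368

0.8407 0.8334 0.5544 0.0586


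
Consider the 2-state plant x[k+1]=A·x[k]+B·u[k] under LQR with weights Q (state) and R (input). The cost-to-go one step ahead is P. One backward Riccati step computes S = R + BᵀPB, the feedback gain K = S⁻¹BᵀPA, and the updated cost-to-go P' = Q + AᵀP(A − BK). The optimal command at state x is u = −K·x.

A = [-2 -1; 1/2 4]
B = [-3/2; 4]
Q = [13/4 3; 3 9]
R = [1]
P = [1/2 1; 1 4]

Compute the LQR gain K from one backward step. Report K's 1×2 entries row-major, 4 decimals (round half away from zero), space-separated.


0.0139 1.0115

BᵀP = [3.2500 14.5000]
S = R + BᵀPB = [1] + [53.1250] = [54.1250]
BᵀPA = [0.7500 54.7500]
K = S⁻¹·BᵀPA = [0.0139 1.0115]
A−BK = [-1.9792 0.5173; 0.4446 -0.0462]
AᵀP(A−BK) = [0.9896 -0.2587; -0.2587 1.1178]
P' = Q + AᵀP(A−BK) = [4.2396 2.7413; 2.7413 10.1178]
tr(P') = 14.3574


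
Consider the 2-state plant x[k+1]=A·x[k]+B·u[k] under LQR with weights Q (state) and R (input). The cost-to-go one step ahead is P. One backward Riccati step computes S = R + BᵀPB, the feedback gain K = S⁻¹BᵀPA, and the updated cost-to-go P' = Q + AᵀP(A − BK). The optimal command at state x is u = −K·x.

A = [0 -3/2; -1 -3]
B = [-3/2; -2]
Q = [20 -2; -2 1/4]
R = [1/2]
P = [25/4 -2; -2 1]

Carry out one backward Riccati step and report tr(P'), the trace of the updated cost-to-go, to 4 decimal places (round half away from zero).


22.2548

BᵀP = [-5.3750 1.0000]
S = R + BᵀPB = [1/2] + [6.0625] = [6.5625]
BᵀPA = [-1.0000 5.0625]
K = S⁻¹·BᵀPA = [-0.1524 0.7714]
A−BK = [-0.2286 -0.3429; -1.3048 -1.4571]
AᵀP(A−BK) = [0.8476 0.7714; 0.7714 1.1571]
P' = Q + AᵀP(A−BK) = [20.8476 -1.2286; -1.2286 1.4071]
tr(P') = 22.2548


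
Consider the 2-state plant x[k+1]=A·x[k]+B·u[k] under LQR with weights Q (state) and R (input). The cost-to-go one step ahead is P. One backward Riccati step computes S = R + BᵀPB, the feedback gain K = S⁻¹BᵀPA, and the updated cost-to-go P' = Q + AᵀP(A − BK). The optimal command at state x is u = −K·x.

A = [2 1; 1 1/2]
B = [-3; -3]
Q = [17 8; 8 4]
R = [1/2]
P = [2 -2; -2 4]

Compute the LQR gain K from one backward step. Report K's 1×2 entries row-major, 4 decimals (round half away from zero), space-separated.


BᵀP = [0.0000 -6.0000]
S = R + BᵀPB = [1/2] + [18.0000] = [18.5000]
BᵀPA = [-6.0000 -3.0000]
K = S⁻¹·BᵀPA = [-0.3243 -0.1622]
A−BK = [1.0270 0.5135; 0.0270 0.0135]
AᵀP(A−BK) = [2.0541 1.0270; 1.0270 0.5135]
P' = Q + AᵀP(A−BK) = [19.0541 9.0270; 9.0270 4.5135]
tr(P') = 23.5676

-0.3243 -0.1622


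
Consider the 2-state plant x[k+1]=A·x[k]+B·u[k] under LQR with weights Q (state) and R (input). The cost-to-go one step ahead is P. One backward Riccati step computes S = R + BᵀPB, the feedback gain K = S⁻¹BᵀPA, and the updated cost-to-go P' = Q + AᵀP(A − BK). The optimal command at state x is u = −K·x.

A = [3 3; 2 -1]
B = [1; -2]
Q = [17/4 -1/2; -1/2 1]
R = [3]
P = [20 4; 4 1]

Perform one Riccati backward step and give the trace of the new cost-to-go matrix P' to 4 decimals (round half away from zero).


BᵀP = [12.0000 2.0000]
S = R + BᵀPB = [3] + [8.0000] = [11.0000]
BᵀPA = [40.0000 34.0000]
K = S⁻¹·BᵀPA = [3.6364 3.0909]
A−BK = [-0.6364 -0.0909; 9.2727 5.1818]
AᵀP(A−BK) = [86.5455 66.3636; 66.3636 51.9091]
P' = Q + AᵀP(A−BK) = [90.7955 65.8636; 65.8636 52.9091]
tr(P') = 143.7045

143.7045


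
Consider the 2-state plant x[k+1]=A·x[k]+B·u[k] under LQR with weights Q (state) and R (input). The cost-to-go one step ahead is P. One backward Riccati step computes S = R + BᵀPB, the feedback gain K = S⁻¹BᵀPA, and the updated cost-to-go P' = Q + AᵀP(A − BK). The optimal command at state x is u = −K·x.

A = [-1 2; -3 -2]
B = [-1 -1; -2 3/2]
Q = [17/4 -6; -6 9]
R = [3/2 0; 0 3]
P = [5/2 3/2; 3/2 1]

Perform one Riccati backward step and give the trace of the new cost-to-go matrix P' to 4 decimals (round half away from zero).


BᵀP = [-5.5000 -3.5000; -0.2500 0.0000]
S = R + BᵀPB = [3/2 0; 0 3] + [12.5000 0.2500; 0.2500 0.2500] = [14.0000 0.2500; 0.2500 3.2500]
BᵀPA = [16.0000 -4.0000; 0.2500 -0.5000]
K = S⁻¹·BᵀPA = [1.1431 -0.2834; -0.0110 -0.1320]
A−BK = [0.1320 1.5846; -0.6974 -2.3686]
AᵀP(A−BK) = [2.2139 -0.4333; -0.4333 0.8006]
P' = Q + AᵀP(A−BK) = [6.4639 -6.4333; -6.4333 9.8006]
tr(P') = 16.2644

16.2644


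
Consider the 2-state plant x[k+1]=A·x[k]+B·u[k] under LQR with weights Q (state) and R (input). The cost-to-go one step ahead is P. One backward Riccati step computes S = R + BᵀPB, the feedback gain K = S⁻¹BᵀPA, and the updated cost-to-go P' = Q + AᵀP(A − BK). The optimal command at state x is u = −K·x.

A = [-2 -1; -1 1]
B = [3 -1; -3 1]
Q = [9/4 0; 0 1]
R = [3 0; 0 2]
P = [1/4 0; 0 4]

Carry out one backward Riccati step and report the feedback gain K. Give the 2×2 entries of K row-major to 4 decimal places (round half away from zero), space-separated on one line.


0.2205 -0.2677 -0.1102 0.1339

BᵀP = [0.7500 -12.0000; -0.2500 4.0000]
S = R + BᵀPB = [3 0; 0 2] + [38.2500 -12.7500; -12.7500 4.2500] = [41.2500 -12.7500; -12.7500 6.2500]
BᵀPA = [10.5000 -12.7500; -3.5000 4.2500]
K = S⁻¹·BᵀPA = [0.2205 -0.2677; -0.1102 0.1339]
A−BK = [-2.7717 -0.0630; -0.2283 0.0630]
AᵀP(A−BK) = [2.2992 -0.2205; -0.2205 0.2677]
P' = Q + AᵀP(A−BK) = [4.5492 -0.2205; -0.2205 1.2677]
tr(P') = 5.8169


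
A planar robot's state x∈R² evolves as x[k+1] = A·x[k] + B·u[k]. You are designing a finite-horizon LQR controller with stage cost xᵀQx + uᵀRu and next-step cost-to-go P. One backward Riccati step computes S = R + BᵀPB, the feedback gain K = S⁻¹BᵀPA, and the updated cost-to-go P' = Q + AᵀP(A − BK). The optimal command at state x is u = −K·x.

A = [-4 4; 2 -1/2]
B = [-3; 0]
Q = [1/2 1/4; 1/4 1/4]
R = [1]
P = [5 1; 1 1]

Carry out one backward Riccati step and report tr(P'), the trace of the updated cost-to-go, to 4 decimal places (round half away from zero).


7.2120

BᵀP = [-15.0000 -3.0000]
S = R + BᵀPB = [1] + [45.0000] = [46.0000]
BᵀPA = [54.0000 -58.5000]
K = S⁻¹·BᵀPA = [1.1739 -1.2717]
A−BK = [-0.4783 0.1848; 2.0000 -0.5000]
AᵀP(A−BK) = [4.6087 -2.3261; -2.3261 1.8533]
P' = Q + AᵀP(A−BK) = [5.1087 -2.0761; -2.0761 2.1033]
tr(P') = 7.2120


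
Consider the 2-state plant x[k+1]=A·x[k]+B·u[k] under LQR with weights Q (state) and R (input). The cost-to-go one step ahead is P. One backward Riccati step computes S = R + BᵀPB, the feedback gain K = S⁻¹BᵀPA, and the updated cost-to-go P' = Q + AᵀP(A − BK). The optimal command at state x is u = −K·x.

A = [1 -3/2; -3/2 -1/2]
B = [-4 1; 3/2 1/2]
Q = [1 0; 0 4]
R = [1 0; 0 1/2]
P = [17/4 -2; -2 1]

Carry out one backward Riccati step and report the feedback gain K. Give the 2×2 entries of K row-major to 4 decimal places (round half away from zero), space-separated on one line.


-0.3549 0.2415 0.0294 -0.1475

BᵀP = [-20.0000 9.5000; 3.2500 -1.5000]
S = R + BᵀPB = [1 0; 0 1/2] + [94.2500 -15.2500; -15.2500 2.5000] = [95.2500 -15.2500; -15.2500 3.0000]
BᵀPA = [-34.2500 25.2500; 5.5000 -4.1250]
K = S⁻¹·BᵀPA = [-0.3549 0.2415; 0.0294 -0.1475]
A−BK = [-0.4489 -0.3866; -0.9824 -0.7885]
AᵀP(A−BK) = [0.1839 -0.0432; -0.0432 0.1068]
P' = Q + AᵀP(A−BK) = [1.1839 -0.0432; -0.0432 4.1068]
tr(P') = 5.2907


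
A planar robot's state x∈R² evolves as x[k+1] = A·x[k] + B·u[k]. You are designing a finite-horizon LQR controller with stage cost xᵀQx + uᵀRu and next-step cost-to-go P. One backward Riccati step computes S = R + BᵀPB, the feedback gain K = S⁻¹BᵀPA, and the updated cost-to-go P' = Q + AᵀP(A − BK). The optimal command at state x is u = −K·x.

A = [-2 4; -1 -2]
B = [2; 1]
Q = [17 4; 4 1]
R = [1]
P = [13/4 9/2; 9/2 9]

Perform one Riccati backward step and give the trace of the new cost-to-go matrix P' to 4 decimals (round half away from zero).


BᵀP = [11.0000 18.0000]
S = R + BᵀPB = [1] + [40.0000] = [41.0000]
BᵀPA = [-40.0000 8.0000]
K = S⁻¹·BᵀPA = [-0.9756 0.1951]
A−BK = [-0.0488 3.6098; -0.0244 -2.1951]
AᵀP(A−BK) = [0.9756 -0.1951; -0.1951 14.4390]
P' = Q + AᵀP(A−BK) = [17.9756 3.8049; 3.8049 15.4390]
tr(P') = 33.4146

33.4146


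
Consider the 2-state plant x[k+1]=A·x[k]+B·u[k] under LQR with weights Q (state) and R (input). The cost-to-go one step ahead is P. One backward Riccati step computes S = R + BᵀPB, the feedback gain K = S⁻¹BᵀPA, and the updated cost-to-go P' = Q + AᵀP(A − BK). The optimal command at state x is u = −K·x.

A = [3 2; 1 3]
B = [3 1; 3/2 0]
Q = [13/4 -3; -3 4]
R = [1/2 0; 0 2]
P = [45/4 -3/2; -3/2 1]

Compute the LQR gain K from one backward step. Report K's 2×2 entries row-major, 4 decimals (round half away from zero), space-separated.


0.9498 0.7178 0.1758 -0.3480

BᵀP = [31.5000 -3.0000; 11.2500 -1.5000]
S = R + BᵀPB = [1/2 0; 0 2] + [90.0000 31.5000; 31.5000 11.2500] = [90.5000 31.5000; 31.5000 13.2500]
BᵀPA = [91.5000 54.0000; 32.2500 18.0000]
K = S⁻¹·BᵀPA = [0.9498 0.7178; 0.1758 -0.3480]
A−BK = [-0.0254 0.1946; -0.4248 1.9233]
AᵀP(A−BK) = [0.6683 -0.4568; -0.4568 3.5021]
P' = Q + AᵀP(A−BK) = [3.9183 -3.4568; -3.4568 7.5021]
tr(P') = 11.4204


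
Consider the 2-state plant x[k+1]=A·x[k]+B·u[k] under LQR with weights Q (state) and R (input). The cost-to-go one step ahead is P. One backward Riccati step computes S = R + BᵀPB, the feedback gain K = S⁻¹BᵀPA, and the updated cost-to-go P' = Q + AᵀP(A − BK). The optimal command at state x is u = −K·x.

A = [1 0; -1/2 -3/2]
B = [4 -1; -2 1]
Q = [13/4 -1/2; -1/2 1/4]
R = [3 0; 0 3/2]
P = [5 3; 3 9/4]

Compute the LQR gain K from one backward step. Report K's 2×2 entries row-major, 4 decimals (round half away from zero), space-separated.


BᵀP = [14.0000 7.5000; -2.0000 -0.7500]
S = R + BᵀPB = [3 0; 0 3/2] + [41.0000 -6.5000; -6.5000 1.2500] = [44.0000 -6.5000; -6.5000 2.7500]
BᵀPA = [10.2500 -11.2500; -1.6250 1.1250]
K = S⁻¹·BᵀPA = [0.2238 -0.3000; -0.0619 -0.3000]
A−BK = [0.0429 0.9000; 0.0095 -1.8000]
AᵀP(A−BK) = [0.1679 -0.2250; -0.2250 2.0250]
P' = Q + AᵀP(A−BK) = [3.4179 -0.7250; -0.7250 2.2750]
tr(P') = 5.6929

0.2238 -0.3000 -0.0619 -0.3000


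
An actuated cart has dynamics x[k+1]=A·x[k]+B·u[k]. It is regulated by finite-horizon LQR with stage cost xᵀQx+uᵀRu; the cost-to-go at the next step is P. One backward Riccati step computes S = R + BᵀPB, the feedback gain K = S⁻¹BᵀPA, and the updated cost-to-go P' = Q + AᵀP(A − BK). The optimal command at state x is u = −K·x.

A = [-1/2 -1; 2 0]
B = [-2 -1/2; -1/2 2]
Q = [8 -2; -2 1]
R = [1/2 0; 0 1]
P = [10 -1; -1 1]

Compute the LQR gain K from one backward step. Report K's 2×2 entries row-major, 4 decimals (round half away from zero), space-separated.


BᵀP = [-19.5000 1.5000; -7.0000 2.5000]
S = R + BᵀPB = [1/2 0; 0 1] + [38.2500 12.7500; 12.7500 8.5000] = [38.7500 12.7500; 12.7500 9.5000]
BᵀPA = [12.7500 19.5000; 8.5000 7.0000]
K = S⁻¹·BᵀPA = [0.0620 0.4670; 0.8115 0.1101]
A−BK = [0.0298 -0.0109; 0.4080 0.0134]
AᵀP(A−BK) = [0.8115 0.1101; 0.1101 0.1228]
P' = Q + AᵀP(A−BK) = [8.8115 -1.8899; -1.8899 1.1228]
tr(P') = 9.9343

0.0620 0.4670 0.8115 0.1101


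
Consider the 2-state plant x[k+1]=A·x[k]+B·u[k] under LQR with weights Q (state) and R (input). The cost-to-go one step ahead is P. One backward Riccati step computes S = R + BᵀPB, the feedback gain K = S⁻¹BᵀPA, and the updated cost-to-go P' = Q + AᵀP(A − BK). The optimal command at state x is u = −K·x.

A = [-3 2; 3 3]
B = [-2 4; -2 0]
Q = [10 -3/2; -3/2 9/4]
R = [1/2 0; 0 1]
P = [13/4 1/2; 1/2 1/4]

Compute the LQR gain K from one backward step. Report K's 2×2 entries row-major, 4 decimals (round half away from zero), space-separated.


-0.4472 -0.9130 -0.8758 0.0870

BᵀP = [-7.5000 -1.5000; 13.0000 2.0000]
S = R + BᵀPB = [1/2 0; 0 1] + [18.0000 -30.0000; -30.0000 52.0000] = [18.5000 -30.0000; -30.0000 53.0000]
BᵀPA = [18.0000 -19.5000; -33.0000 32.0000]
K = S⁻¹·BᵀPA = [-0.4472 -0.9130; -0.8758 0.0870]
A−BK = [-0.3913 -0.1739; 2.1056 1.1739]
AᵀP(A−BK) = [1.6491 0.5543; 0.5543 0.6630]
P' = Q + AᵀP(A−BK) = [11.6491 -0.9457; -0.9457 2.9130]
tr(P') = 14.5621


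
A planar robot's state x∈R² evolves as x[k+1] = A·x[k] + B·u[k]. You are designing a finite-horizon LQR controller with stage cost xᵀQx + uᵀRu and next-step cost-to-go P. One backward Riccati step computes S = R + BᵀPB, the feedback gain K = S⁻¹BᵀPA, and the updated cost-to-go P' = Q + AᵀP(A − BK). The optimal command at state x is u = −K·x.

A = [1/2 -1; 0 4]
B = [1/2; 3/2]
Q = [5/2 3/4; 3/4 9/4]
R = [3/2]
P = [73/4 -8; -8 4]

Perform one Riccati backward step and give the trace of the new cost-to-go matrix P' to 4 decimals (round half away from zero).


116.2704

BᵀP = [-2.8750 2.0000]
S = R + BᵀPB = [3/2] + [1.5625] = [3.0625]
BᵀPA = [-1.4375 10.8750]
K = S⁻¹·BᵀPA = [-0.4694 3.5510]
A−BK = [0.7347 -2.7755; 0.7041 -1.3265]
AᵀP(A−BK) = [3.8878 -20.0204; -20.0204 107.6327]
P' = Q + AᵀP(A−BK) = [6.3878 -19.2704; -19.2704 109.8827]
tr(P') = 116.2704


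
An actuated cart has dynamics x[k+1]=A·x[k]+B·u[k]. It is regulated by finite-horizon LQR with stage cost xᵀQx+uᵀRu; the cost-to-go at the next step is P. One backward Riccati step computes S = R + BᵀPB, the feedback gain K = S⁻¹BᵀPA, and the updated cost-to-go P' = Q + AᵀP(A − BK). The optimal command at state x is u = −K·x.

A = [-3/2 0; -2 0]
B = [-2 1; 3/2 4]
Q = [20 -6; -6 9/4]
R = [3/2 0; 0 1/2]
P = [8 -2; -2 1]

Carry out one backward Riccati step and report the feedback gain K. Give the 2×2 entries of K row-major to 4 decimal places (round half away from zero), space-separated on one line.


BᵀP = [-19.0000 5.5000; 0.0000 2.0000]
S = R + BᵀPB = [3/2 0; 0 1/2] + [46.2500 3.0000; 3.0000 8.0000] = [47.7500 3.0000; 3.0000 8.5000]
BᵀPA = [17.5000 0.0000; -4.0000 0.0000]
K = S⁻¹·BᵀPA = [0.4050 0.0000; -0.6135 0.0000]
A−BK = [-0.0764 0.0000; -0.1534 0.0000]
AᵀP(A−BK) = [0.4576 0.0000; 0.0000 0.0000]
P' = Q + AᵀP(A−BK) = [20.4576 -6.0000; -6.0000 2.2500]
tr(P') = 22.7076

0.4050 0.0000 -0.6135 0.0000


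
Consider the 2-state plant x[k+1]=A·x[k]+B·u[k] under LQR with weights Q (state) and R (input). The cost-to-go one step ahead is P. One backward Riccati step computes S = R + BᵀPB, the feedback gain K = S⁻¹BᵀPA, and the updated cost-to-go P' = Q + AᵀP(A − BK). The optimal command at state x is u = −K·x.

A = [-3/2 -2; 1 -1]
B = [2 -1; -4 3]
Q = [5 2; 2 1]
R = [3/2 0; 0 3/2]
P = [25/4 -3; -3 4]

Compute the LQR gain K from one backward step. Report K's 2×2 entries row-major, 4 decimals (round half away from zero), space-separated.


BᵀP = [24.5000 -22.0000; -15.2500 15.0000]
S = R + BᵀPB = [3/2 0; 0 3/2] + [137.0000 -90.5000; -90.5000 60.2500] = [138.5000 -90.5000; -90.5000 61.7500]
BᵀPA = [-58.7500 -27.0000; 37.8750 15.5000]
K = S⁻¹·BᵀPA = [-0.5526 -0.7304; -0.1966 -0.8195]
A−BK = [-0.5913 -1.3586; -0.6208 -1.4632]
AᵀP(A−BK) = [2.0404 4.3757; 4.3757 9.9807]
P' = Q + AᵀP(A−BK) = [7.0404 6.3757; 6.3757 10.9807]
tr(P') = 18.0211

-0.5526 -0.7304 -0.1966 -0.8195


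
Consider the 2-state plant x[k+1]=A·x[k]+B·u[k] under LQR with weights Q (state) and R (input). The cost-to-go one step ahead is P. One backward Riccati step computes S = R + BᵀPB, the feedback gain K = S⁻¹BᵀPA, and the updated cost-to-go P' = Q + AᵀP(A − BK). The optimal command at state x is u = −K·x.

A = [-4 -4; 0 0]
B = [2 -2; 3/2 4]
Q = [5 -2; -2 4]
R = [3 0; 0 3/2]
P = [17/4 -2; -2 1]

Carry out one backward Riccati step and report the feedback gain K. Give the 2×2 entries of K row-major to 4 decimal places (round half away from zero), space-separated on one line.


-0.3200 -0.3200 0.8914 0.8914

BᵀP = [5.5000 -2.5000; -16.5000 8.0000]
S = R + BᵀPB = [3 0; 0 3/2] + [7.2500 -21.0000; -21.0000 65.0000] = [10.2500 -21.0000; -21.0000 66.5000]
BᵀPA = [-22.0000 -22.0000; 66.0000 66.0000]
K = S⁻¹·BᵀPA = [-0.3200 -0.3200; 0.8914 0.8914]
A−BK = [-1.5771 -1.5771; -3.0857 -3.0857]
AᵀP(A−BK) = [2.1257 2.1257; 2.1257 2.1257]
P' = Q + AᵀP(A−BK) = [7.1257 0.1257; 0.1257 6.1257]
tr(P') = 13.2514


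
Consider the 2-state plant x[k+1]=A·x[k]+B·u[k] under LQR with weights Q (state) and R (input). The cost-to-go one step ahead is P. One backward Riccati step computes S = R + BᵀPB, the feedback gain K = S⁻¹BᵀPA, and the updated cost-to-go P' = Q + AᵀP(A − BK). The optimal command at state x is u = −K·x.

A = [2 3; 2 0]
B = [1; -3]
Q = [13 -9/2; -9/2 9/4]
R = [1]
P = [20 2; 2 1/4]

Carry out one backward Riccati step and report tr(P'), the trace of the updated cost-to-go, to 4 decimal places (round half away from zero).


BᵀP = [14.0000 1.2500]
S = R + BᵀPB = [1] + [10.2500] = [11.2500]
BᵀPA = [30.5000 42.0000]
K = S⁻¹·BᵀPA = [2.7111 3.7333]
A−BK = [-0.7111 -0.7333; 10.1333 11.2000]
AᵀP(A−BK) = [14.3111 18.1333; 18.1333 23.2000]
P' = Q + AᵀP(A−BK) = [27.3111 13.6333; 13.6333 25.4500]
tr(P') = 52.7611

52.7611


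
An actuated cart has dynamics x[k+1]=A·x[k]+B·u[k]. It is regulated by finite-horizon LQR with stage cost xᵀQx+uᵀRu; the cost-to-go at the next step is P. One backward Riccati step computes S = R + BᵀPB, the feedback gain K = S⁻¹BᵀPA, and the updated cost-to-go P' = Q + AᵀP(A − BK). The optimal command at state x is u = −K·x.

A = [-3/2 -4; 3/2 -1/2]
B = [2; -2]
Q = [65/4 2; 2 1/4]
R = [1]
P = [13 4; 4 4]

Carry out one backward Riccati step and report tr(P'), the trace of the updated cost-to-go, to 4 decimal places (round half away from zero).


101.9392

BᵀP = [18.0000 0.0000]
S = R + BᵀPB = [1] + [36.0000] = [37.0000]
BᵀPA = [-27.0000 -72.0000]
K = S⁻¹·BᵀPA = [-0.7297 -1.9459]
A−BK = [-0.0405 -0.1081; 0.0405 -4.3919]
AᵀP(A−BK) = [0.5473 1.4595; 1.4595 84.8919]
P' = Q + AᵀP(A−BK) = [16.7973 3.4595; 3.4595 85.1419]
tr(P') = 101.9392


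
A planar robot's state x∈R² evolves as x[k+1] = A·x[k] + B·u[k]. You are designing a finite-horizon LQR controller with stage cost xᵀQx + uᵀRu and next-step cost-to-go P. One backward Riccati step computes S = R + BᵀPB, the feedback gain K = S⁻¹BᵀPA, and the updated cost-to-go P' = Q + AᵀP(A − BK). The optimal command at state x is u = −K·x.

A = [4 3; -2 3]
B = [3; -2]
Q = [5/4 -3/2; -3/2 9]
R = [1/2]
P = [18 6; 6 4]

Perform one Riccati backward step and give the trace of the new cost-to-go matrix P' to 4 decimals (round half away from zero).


90.0716

BᵀP = [42.0000 10.0000]
S = R + BᵀPB = [1/2] + [106.0000] = [106.5000]
BᵀPA = [148.0000 156.0000]
K = S⁻¹·BᵀPA = [1.3897 1.4648]
A−BK = [-0.1690 -1.3944; 0.7793 5.9296]
AᵀP(A−BK) = [2.3286 11.2113; 11.2113 77.4930]
P' = Q + AᵀP(A−BK) = [3.5786 9.7113; 9.7113 86.4930]
tr(P') = 90.0716


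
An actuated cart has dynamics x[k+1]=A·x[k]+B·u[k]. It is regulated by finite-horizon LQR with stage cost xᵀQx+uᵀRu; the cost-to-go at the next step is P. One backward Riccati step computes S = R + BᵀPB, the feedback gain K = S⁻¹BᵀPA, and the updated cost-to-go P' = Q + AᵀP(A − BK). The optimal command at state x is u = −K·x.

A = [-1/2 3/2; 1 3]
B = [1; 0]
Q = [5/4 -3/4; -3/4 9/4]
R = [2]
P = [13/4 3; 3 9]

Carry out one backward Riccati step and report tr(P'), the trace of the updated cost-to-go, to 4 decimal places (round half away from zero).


BᵀP = [3.2500 3.0000]
S = R + BᵀPB = [2] + [3.2500] = [5.2500]
BᵀPA = [1.3750 13.8750]
K = S⁻¹·BᵀPA = [0.2619 2.6429]
A−BK = [-0.7619 -1.1429; 1.0000 3.0000]
AᵀP(A−BK) = [6.4524 20.9286; 20.9286 78.6429]
P' = Q + AᵀP(A−BK) = [7.7024 20.1786; 20.1786 80.8929]
tr(P') = 88.5952

88.5952


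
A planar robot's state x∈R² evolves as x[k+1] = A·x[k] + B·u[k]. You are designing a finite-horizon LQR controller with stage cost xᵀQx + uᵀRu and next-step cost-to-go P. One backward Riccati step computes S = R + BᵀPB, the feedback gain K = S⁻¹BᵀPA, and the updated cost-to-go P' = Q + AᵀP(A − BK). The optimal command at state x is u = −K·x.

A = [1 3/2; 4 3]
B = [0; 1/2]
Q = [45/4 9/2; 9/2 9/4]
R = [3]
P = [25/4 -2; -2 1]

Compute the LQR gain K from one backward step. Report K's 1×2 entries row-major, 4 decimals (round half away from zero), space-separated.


BᵀP = [-1.0000 0.5000]
S = R + BᵀPB = [3] + [0.2500] = [3.2500]
BᵀPA = [1.0000 0.0000]
K = S⁻¹·BᵀPA = [0.3077 0.0000]
A−BK = [1.0000 1.5000; 3.8462 3.0000]
AᵀP(A−BK) = [5.9423 3.3750; 3.3750 5.0625]
P' = Q + AᵀP(A−BK) = [17.1923 7.8750; 7.8750 7.3125]
tr(P') = 24.5048

0.3077 0.0000


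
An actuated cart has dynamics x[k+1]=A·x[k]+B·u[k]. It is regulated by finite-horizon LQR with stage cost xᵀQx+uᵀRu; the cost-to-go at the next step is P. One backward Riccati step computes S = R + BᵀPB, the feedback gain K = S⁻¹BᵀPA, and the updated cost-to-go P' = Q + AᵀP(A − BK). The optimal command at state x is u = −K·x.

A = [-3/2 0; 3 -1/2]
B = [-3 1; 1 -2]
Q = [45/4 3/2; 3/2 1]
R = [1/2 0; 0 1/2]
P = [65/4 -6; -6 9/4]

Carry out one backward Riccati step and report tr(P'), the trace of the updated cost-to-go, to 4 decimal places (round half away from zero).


BᵀP = [-54.7500 20.2500; 28.2500 -10.5000]
S = R + BᵀPB = [1/2 0; 0 1/2] + [184.5000 -95.2500; -95.2500 49.2500] = [185.0000 -95.2500; -95.2500 49.7500]
BᵀPA = [142.8750 -10.1250; -73.8750 5.2500]
K = S⁻¹·BᵀPA = [0.5445 -0.0279; -0.4424 0.0522]
A−BK = [0.5760 -0.1358; 1.5707 -0.3678]
AᵀP(A−BK) = [0.3318 -0.0391; -0.0391 0.0064]
P' = Q + AᵀP(A−BK) = [11.5818 1.4609; 1.4609 1.0064]
tr(P') = 12.5882

12.5882


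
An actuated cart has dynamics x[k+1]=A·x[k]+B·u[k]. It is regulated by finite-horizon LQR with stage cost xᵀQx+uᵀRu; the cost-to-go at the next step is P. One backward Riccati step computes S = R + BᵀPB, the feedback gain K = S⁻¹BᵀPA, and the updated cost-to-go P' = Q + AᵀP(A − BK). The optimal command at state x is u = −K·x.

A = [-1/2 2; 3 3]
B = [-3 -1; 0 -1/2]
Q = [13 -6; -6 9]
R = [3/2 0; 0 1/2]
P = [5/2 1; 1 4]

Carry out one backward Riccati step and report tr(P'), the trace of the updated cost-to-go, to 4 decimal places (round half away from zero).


BᵀP = [-7.5000 -3.0000; -3.0000 -3.0000]
S = R + BᵀPB = [3/2 0; 0 1/2] + [22.5000 9.0000; 9.0000 4.5000] = [24.0000 9.0000; 9.0000 5.0000]
BᵀPA = [-5.2500 -24.0000; -7.5000 -15.0000]
K = S⁻¹·BᵀPA = [1.0577 0.3846; -3.4038 -3.6923]
A−BK = [-0.7308 -0.5385; 1.2981 1.1538]
AᵀP(A−BK) = [13.6490 12.3269; 12.3269 11.8462]
P' = Q + AᵀP(A−BK) = [26.6490 6.3269; 6.3269 20.8462]
tr(P') = 47.4952

47.4952


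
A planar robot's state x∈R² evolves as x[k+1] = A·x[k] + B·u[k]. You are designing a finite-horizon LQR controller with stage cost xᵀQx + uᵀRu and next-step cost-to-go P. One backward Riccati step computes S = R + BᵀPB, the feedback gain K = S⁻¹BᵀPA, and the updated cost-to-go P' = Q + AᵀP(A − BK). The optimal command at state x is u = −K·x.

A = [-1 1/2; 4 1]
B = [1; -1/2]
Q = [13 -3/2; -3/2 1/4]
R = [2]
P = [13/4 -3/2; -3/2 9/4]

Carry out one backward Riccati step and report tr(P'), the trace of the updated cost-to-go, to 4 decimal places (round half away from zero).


BᵀP = [4.0000 -2.6250]
S = R + BᵀPB = [2] + [5.3125] = [7.3125]
BᵀPA = [-14.5000 -0.6250]
K = S⁻¹·BᵀPA = [-1.9829 -0.0855]
A−BK = [0.9829 0.5855; 3.0085 0.9573]
AᵀP(A−BK) = [22.4979 4.6357; 4.6357 1.5091]
P' = Q + AᵀP(A−BK) = [35.4979 3.1357; 3.1357 1.7591]
tr(P') = 37.2569

37.2569


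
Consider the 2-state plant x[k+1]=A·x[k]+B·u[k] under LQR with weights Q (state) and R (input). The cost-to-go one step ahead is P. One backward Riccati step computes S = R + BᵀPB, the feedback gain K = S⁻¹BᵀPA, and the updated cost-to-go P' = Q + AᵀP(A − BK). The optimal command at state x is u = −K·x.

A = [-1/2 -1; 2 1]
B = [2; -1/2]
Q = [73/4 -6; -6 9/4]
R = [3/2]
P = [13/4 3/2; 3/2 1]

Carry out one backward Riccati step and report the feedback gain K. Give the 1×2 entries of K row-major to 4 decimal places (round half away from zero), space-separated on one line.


0.1809 -0.2766

BᵀP = [5.7500 2.5000]
S = R + BᵀPB = [3/2] + [10.2500] = [11.7500]
BᵀPA = [2.1250 -3.2500]
K = S⁻¹·BᵀPA = [0.1809 -0.2766]
A−BK = [-0.8617 -0.4468; 2.0904 0.8617]
AᵀP(A−BK) = [1.4282 0.4628; 0.4628 0.3511]
P' = Q + AᵀP(A−BK) = [19.6782 -5.5372; -5.5372 2.6011]
tr(P') = 22.2793


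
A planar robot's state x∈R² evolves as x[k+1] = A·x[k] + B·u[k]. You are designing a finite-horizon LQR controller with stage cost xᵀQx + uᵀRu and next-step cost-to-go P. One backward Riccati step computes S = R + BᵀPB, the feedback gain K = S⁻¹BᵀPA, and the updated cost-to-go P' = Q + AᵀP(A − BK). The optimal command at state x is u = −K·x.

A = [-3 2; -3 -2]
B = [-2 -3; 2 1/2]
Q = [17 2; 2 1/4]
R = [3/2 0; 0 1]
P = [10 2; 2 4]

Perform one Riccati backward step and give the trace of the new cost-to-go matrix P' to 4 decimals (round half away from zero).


29.2149

BᵀP = [-16.0000 4.0000; -29.0000 -4.0000]
S = R + BᵀPB = [3/2 0; 0 1] + [40.0000 50.0000; 50.0000 85.0000] = [41.5000 50.0000; 50.0000 86.0000]
BᵀPA = [36.0000 -40.0000; 99.0000 -50.0000]
K = S⁻¹·BᵀPA = [-1.7343 -0.8793; 2.1595 -0.0702]
A−BK = [0.0098 0.0309; -0.6111 -0.2063]
AᵀP(A−BK) = [10.6459 2.6015; 2.6015 1.3190]
P' = Q + AᵀP(A−BK) = [27.6459 4.6015; 4.6015 1.5690]
tr(P') = 29.2149


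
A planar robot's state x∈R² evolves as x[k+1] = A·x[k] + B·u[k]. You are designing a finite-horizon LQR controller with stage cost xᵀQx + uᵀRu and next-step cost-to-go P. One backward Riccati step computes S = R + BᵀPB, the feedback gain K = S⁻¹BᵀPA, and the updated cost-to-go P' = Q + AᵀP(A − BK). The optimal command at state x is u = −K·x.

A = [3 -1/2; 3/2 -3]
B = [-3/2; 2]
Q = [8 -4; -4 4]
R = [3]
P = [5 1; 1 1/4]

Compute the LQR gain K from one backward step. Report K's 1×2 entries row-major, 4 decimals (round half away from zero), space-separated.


BᵀP = [-5.5000 -1.0000]
S = R + BᵀPB = [3] + [6.2500] = [9.2500]
BᵀPA = [-18.0000 5.7500]
K = S⁻¹·BᵀPA = [-1.9459 0.6216]
A−BK = [0.0811 0.4324; 5.3919 -4.2432]
AᵀP(A−BK) = [19.5355 -7.1858; -7.1858 2.9257]
P' = Q + AᵀP(A−BK) = [27.5355 -11.1858; -11.1858 6.9257]
tr(P') = 34.4611

-1.9459 0.6216
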